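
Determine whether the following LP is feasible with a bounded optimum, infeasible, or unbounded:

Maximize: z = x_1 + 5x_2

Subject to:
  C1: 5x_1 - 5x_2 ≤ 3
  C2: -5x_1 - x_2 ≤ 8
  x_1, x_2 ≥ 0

Unbounded (objective can increase without bound)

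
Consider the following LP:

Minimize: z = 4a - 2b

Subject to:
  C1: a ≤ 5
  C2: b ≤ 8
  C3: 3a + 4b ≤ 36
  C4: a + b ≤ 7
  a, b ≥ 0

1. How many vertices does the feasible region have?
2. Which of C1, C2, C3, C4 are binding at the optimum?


1. 4
2. C4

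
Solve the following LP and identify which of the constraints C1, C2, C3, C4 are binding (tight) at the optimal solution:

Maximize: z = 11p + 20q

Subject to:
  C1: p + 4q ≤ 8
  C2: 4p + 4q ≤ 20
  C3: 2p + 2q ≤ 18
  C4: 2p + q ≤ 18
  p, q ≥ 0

At p = 4, q = 1, compute slack b - a·x for each constraint:
  C1: 8 − 8 = 0  (binding)
  C2: 20 − 20 = 0  (binding)
  C3: 18 − 10 = 8  (slack)
  C4: 18 − 9 = 9  (slack)

Optimal: p = 4, q = 1
Binding: C1, C2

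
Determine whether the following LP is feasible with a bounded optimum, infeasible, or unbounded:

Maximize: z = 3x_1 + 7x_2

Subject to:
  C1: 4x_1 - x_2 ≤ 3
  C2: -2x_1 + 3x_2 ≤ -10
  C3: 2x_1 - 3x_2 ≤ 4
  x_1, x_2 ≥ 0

Infeasible (no feasible solution exists)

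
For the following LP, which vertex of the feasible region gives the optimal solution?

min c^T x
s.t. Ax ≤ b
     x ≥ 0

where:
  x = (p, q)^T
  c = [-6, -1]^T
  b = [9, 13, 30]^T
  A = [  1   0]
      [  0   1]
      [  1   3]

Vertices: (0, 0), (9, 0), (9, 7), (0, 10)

Evaluate the objective at each vertex of the feasible region:
  z(0, 0) = 0
  z(9, 0) = -54
  z(9, 7) = -61  ←
  z(0, 10) = -10
The minimum is at p = 9, q = 7.

(9, 7)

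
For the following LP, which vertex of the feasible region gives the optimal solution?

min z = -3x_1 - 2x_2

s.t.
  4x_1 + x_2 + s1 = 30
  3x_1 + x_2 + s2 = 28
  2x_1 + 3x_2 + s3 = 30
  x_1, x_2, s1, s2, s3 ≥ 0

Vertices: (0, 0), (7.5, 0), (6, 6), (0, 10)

Evaluate the objective at each vertex of the feasible region:
  z(0, 0) = 0
  z(7.5, 0) = -22.5
  z(6, 6) = -30  ←
  z(0, 10) = -20
The minimum is at x_1 = 6, x_2 = 6.

(6, 6)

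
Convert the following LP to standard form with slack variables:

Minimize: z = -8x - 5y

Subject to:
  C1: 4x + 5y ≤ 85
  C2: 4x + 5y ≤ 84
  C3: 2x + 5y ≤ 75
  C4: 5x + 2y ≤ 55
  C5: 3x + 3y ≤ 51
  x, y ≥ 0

min z = -8x - 5y

s.t.
  4x + 5y + s1 = 85
  4x + 5y + s2 = 84
  2x + 5y + s3 = 75
  5x + 2y + s4 = 55
  3x + 3y + s5 = 51
  x, y, s1, s2, s3, s4, s5 ≥ 0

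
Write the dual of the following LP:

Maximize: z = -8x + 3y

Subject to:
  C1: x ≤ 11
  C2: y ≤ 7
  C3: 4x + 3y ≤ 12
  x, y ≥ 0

Primal max cᵀx s.t. Ax ≤ b, x ≥ 0  →  Dual min bᵀy s.t. Aᵀy ≥ c, y ≥ 0.

Minimize: z = 11y1 + 7y2 + 12y3

Subject to:
  y1 + 4y3 ≥ -8
  y2 + 3y3 ≥ 3
  y1, y2, y3 ≥ 0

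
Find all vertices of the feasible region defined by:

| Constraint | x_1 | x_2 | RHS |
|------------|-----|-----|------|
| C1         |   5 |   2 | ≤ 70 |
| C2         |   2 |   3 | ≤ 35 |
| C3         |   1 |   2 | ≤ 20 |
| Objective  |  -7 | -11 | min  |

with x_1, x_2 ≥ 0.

(0, 0), (14, 0), (12.73, 3.182), (10, 5), (0, 10)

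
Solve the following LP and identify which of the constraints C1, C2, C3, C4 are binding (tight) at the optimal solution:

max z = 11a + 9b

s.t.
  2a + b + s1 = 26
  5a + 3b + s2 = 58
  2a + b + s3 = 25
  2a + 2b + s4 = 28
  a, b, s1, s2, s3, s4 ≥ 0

At a = 8, b = 6, compute slack b - a·x for each constraint:
  C1: 26 − 22 = 4  (slack)
  C2: 58 − 58 = 0  (binding)
  C3: 25 − 22 = 3  (slack)
  C4: 28 − 28 = 0  (binding)

Optimal: a = 8, b = 6
Binding: C2, C4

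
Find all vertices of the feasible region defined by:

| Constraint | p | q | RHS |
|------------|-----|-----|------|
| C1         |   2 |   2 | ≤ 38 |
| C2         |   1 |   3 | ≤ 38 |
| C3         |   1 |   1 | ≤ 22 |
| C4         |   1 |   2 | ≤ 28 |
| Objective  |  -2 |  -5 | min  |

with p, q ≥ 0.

(0, 0), (19, 0), (10, 9), (8, 10), (0, 12.67)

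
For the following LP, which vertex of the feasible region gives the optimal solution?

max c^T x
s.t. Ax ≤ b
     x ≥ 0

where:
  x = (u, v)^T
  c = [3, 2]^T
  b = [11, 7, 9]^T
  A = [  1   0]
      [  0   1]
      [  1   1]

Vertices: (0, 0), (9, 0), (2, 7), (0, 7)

Evaluate the objective at each vertex of the feasible region:
  z(0, 0) = 0
  z(9, 0) = 27  ←
  z(2, 7) = 20
  z(0, 7) = 14
The maximum is at u = 9, v = 0.

(9, 0)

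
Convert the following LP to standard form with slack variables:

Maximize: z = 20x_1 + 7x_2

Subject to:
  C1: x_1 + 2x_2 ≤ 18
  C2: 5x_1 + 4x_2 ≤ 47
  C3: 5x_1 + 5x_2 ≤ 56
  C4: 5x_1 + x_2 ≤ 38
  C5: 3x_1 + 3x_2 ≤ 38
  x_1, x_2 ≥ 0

max z = 20x_1 + 7x_2

s.t.
  x_1 + 2x_2 + s1 = 18
  5x_1 + 4x_2 + s2 = 47
  5x_1 + 5x_2 + s3 = 56
  5x_1 + x_2 + s4 = 38
  3x_1 + 3x_2 + s5 = 38
  x_1, x_2, s1, s2, s3, s4, s5 ≥ 0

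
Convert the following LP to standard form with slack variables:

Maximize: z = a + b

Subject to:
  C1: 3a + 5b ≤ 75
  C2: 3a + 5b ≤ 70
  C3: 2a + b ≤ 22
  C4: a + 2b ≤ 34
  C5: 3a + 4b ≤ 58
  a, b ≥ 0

max z = a + b

s.t.
  3a + 5b + s1 = 75
  3a + 5b + s2 = 70
  2a + b + s3 = 22
  a + 2b + s4 = 34
  3a + 4b + s5 = 58
  a, b, s1, s2, s3, s4, s5 ≥ 0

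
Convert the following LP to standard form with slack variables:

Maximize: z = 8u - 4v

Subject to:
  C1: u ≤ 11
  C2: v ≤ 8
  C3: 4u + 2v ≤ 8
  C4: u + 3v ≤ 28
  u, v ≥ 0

max z = 8u - 4v

s.t.
  u + s1 = 11
  v + s2 = 8
  4u + 2v + s3 = 8
  u + 3v + s4 = 28
  u, v, s1, s2, s3, s4 ≥ 0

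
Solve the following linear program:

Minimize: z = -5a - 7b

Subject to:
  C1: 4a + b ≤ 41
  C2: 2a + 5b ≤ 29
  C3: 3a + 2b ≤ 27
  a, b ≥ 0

Evaluate the objective at each vertex of the feasible region:
  z(0, 0) = 0
  z(9, 0) = -45
  z(7, 3) = -56  ←
  z(0, 5.8) = -40.6
The minimum is at a = 7, b = 3.

a = 7, b = 3, z = -56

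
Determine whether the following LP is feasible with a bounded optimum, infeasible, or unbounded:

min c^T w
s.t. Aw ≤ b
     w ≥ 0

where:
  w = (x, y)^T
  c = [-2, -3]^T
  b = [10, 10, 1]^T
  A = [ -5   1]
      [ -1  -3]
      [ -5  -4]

Unbounded (objective can decrease without bound)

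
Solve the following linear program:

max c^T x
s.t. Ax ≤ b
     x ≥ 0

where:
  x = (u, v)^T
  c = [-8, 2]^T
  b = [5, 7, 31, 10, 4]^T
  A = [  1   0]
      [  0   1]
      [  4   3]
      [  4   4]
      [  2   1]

Evaluate the objective at each vertex of the feasible region:
  z(0, 0) = 0
  z(2, 0) = -16
  z(1.5, 1) = -10
  z(0, 2.5) = 5  ←
The maximum is at u = 0, v = 2.5.

u = 0, v = 2.5, z = 5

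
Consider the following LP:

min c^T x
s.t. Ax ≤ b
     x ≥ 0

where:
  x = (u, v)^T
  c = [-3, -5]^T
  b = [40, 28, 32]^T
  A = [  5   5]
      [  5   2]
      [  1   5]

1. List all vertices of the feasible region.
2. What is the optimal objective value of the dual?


1. (0, 0), (5.6, 0), (4, 4), (2, 6), (0, 6.4)
2. -36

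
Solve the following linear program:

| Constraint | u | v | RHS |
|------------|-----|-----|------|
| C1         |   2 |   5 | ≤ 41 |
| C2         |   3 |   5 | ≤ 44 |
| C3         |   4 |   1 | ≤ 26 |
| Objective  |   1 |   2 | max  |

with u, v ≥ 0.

Evaluate the objective at each vertex of the feasible region:
  z(0, 0) = 0
  z(6.5, 0) = 6.5
  z(5.059, 5.765) = 16.59
  z(3, 7) = 17  ←
  z(0, 8.2) = 16.4
The maximum is at u = 3, v = 7.

u = 3, v = 7, z = 17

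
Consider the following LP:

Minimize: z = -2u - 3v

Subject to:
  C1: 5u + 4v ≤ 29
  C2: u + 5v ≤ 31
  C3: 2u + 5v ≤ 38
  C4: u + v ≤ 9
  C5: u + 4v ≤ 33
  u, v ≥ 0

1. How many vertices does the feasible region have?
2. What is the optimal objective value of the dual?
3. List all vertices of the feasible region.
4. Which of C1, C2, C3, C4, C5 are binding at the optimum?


1. 4
2. -20
3. (0, 0), (5.8, 0), (1, 6), (0, 6.2)
4. C1, C2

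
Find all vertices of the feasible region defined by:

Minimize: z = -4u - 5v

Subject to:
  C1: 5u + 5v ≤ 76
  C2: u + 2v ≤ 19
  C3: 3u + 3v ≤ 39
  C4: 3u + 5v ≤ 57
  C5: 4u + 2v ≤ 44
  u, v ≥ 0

(0, 0), (11, 0), (9, 4), (7, 6), (0, 9.5)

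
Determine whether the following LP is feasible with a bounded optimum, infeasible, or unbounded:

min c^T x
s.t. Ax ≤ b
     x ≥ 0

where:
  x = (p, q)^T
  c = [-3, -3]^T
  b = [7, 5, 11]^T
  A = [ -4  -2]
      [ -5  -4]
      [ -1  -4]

Unbounded (objective can decrease without bound)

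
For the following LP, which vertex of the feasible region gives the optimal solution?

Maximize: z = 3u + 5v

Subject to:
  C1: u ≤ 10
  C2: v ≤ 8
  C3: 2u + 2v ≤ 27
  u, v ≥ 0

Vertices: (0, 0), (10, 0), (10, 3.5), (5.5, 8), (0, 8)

Evaluate the objective at each vertex of the feasible region:
  z(0, 0) = 0
  z(10, 0) = 30
  z(10, 3.5) = 47.5
  z(5.5, 8) = 56.5  ←
  z(0, 8) = 40
The maximum is at u = 5.5, v = 8.

(5.5, 8)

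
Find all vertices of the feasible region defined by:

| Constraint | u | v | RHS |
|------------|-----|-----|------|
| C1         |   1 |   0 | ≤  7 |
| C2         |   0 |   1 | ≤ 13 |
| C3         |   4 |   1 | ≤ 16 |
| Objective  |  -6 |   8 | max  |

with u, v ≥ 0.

(0, 0), (4, 0), (0.75, 13), (0, 13)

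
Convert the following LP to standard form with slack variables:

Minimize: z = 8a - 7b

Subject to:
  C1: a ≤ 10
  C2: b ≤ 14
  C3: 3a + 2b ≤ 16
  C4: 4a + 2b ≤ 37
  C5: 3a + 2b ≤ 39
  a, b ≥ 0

min z = 8a - 7b

s.t.
  a + s1 = 10
  b + s2 = 14
  3a + 2b + s3 = 16
  4a + 2b + s4 = 37
  3a + 2b + s5 = 39
  a, b, s1, s2, s3, s4, s5 ≥ 0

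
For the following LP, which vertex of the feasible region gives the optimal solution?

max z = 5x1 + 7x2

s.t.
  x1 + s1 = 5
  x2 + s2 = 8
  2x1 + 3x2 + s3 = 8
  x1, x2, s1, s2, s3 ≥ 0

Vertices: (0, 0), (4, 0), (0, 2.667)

Evaluate the objective at each vertex of the feasible region:
  z(0, 0) = 0
  z(4, 0) = 20  ←
  z(0, 2.667) = 18.67
The maximum is at x1 = 4, x2 = 0.

(4, 0)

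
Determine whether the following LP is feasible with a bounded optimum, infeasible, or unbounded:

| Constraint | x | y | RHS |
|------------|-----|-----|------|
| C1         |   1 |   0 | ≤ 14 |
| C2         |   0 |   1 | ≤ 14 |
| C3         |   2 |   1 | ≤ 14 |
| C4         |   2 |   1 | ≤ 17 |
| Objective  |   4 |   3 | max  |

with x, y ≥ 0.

Feasible with a bounded optimal solution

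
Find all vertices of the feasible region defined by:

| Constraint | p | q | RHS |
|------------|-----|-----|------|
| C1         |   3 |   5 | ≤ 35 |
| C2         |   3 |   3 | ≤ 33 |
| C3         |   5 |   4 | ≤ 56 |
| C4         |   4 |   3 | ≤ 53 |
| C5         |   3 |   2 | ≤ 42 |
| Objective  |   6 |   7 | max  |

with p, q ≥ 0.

(0, 0), (11, 0), (10, 1), (0, 7)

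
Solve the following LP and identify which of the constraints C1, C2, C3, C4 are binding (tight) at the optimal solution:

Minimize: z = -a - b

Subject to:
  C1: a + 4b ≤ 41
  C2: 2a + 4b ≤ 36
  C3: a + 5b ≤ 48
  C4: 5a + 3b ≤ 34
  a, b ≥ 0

At a = 2, b = 8, compute slack b - a·x for each constraint:
  C1: 41 − 34 = 7  (slack)
  C2: 36 − 36 = 0  (binding)
  C3: 48 − 42 = 6  (slack)
  C4: 34 − 34 = 0  (binding)

Optimal: a = 2, b = 8
Binding: C2, C4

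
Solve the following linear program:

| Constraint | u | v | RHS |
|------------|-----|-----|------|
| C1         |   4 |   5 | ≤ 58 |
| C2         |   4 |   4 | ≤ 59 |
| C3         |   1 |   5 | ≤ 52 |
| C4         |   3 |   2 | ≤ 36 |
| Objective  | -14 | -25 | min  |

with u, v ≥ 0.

Evaluate the objective at each vertex of the feasible region:
  z(0, 0) = 0
  z(12, 0) = -168
  z(9.143, 4.286) = -235.1
  z(2, 10) = -278  ←
  z(0, 10.4) = -260
The minimum is at u = 2, v = 10.

u = 2, v = 10, z = -278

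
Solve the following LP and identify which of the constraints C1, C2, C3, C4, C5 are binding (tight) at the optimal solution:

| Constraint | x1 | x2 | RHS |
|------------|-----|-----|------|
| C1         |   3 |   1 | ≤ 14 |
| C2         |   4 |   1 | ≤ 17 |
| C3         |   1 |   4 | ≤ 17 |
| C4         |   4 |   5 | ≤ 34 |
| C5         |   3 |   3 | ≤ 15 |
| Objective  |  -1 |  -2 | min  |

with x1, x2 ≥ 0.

At x1 = 1, x2 = 4, compute slack b - a·x for each constraint:
  C1: 14 − 7 = 7  (slack)
  C2: 17 − 8 = 9  (slack)
  C3: 17 − 17 = 0  (binding)
  C4: 34 − 24 = 10  (slack)
  C5: 15 − 15 = 0  (binding)

Optimal: x1 = 1, x2 = 4
Binding: C3, C5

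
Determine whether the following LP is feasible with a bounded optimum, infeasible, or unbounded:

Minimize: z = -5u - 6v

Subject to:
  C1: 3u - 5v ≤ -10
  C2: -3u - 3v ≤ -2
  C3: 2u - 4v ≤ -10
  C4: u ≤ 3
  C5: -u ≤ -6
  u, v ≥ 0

Infeasible (no feasible solution exists)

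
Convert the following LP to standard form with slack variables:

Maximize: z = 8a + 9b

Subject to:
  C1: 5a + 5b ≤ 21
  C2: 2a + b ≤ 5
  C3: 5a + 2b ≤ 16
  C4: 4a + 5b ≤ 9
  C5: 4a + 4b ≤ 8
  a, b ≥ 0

max z = 8a + 9b

s.t.
  5a + 5b + s1 = 21
  2a + b + s2 = 5
  5a + 2b + s3 = 16
  4a + 5b + s4 = 9
  4a + 4b + s5 = 8
  a, b, s1, s2, s3, s4, s5 ≥ 0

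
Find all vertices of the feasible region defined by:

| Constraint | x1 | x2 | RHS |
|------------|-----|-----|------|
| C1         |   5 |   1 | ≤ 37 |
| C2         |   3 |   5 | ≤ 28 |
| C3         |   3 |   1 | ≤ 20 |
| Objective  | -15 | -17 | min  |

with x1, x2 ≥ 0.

(0, 0), (6.667, 0), (6, 2), (0, 5.6)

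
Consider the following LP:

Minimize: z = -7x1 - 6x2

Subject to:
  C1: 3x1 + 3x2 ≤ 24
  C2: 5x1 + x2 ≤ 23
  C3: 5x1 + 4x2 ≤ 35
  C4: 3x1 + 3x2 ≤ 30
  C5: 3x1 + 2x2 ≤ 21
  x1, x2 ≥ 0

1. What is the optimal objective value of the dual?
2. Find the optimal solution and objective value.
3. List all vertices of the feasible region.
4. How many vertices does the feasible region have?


1. -51
2. x1 = 3, x2 = 5, z = -51
3. (0, 0), (4.6, 0), (3.8, 4), (3, 5), (0, 8)
4. 5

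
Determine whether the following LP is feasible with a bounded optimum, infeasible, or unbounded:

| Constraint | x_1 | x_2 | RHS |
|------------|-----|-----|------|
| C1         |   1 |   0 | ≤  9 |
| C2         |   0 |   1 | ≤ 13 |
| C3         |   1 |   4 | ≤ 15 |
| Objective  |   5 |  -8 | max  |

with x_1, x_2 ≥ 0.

Feasible with a bounded optimal solution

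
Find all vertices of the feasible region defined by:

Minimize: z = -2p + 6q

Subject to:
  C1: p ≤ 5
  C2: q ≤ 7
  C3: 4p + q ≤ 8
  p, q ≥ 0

(0, 0), (2, 0), (0.25, 7), (0, 7)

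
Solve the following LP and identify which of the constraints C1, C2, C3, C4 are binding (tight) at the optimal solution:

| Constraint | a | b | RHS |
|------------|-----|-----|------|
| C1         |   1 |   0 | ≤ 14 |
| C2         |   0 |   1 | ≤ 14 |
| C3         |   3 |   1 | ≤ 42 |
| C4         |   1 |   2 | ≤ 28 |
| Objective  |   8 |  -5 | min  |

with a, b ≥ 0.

At a = 0, b = 14, compute slack b - a·x for each constraint:
  C1: 14 − 0 = 14  (slack)
  C2: 14 − 14 = 0  (binding)
  C3: 42 − 14 = 28  (slack)
  C4: 28 − 28 = 0  (binding)

Optimal: a = 0, b = 14
Binding: C2, C4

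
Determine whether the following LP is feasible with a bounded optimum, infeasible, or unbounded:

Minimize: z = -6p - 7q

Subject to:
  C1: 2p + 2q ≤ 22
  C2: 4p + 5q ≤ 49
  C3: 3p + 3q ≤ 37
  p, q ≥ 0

Feasible with a bounded optimal solution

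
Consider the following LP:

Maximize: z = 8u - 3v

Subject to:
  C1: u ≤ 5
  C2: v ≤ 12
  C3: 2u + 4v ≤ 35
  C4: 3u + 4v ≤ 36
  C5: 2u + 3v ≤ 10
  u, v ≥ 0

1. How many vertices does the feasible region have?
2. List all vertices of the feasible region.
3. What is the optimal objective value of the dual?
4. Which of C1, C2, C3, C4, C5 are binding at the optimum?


1. 3
2. (0, 0), (5, 0), (0, 3.333)
3. 40
4. C1, C5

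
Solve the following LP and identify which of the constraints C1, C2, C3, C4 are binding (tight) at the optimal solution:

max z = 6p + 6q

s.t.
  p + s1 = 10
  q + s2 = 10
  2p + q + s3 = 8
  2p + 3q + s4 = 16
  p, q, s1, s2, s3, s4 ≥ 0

At p = 2, q = 4, compute slack b - a·x for each constraint:
  C1: 10 − 2 = 8  (slack)
  C2: 10 − 4 = 6  (slack)
  C3: 8 − 8 = 0  (binding)
  C4: 16 − 16 = 0  (binding)

Optimal: p = 2, q = 4
Binding: C3, C4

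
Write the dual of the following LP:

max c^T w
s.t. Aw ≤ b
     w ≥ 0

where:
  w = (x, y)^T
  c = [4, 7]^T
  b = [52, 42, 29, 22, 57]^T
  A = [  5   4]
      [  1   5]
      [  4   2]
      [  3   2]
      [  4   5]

Primal max cᵀx s.t. Ax ≤ b, x ≥ 0  →  Dual min bᵀy s.t. Aᵀy ≥ c, y ≥ 0.

Minimize: z = 52y1 + 42y2 + 29y3 + 22y4 + 57y5

Subject to:
  5y1 + y2 + 4y3 + 3y4 + 4y5 ≥ 4
  4y1 + 5y2 + 2y3 + 2y4 + 5y5 ≥ 7
  y1, y2, y3, y4, y5 ≥ 0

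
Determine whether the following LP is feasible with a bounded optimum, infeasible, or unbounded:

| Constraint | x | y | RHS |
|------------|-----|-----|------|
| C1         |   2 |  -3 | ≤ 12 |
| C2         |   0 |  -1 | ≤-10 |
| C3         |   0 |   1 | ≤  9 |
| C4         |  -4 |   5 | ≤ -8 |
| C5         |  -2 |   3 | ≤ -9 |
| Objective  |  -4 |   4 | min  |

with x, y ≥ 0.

Infeasible (no feasible solution exists)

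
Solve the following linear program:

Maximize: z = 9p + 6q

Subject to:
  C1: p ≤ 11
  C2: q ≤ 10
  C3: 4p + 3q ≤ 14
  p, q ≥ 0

Evaluate the objective at each vertex of the feasible region:
  z(0, 0) = 0
  z(3.5, 0) = 31.5  ←
  z(0, 4.667) = 28
The maximum is at p = 3.5, q = 0.

p = 3.5, q = 0, z = 31.5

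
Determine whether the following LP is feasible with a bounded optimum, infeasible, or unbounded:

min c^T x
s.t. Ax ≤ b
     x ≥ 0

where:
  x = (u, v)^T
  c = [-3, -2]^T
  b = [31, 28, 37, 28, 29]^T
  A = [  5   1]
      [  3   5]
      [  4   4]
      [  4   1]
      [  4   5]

Feasible with a bounded optimal solution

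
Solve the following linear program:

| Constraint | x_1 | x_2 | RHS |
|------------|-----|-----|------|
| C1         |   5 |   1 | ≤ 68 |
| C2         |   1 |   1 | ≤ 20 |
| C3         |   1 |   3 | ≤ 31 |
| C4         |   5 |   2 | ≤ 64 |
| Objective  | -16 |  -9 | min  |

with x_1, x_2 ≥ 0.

Evaluate the objective at each vertex of the feasible region:
  z(0, 0) = 0
  z(12.8, 0) = -204.8
  z(10, 7) = -223  ←
  z(0, 10.33) = -93
The minimum is at x_1 = 10, x_2 = 7.

x_1 = 10, x_2 = 7, z = -223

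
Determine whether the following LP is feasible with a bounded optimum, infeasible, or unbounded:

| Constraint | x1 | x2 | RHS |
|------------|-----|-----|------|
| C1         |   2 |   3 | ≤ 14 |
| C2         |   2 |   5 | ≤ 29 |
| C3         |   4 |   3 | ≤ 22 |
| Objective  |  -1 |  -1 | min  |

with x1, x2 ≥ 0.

Feasible with a bounded optimal solution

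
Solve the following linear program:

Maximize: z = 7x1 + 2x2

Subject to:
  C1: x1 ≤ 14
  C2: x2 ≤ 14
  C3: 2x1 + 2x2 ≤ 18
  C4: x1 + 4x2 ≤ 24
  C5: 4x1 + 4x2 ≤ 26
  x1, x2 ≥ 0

Evaluate the objective at each vertex of the feasible region:
  z(0, 0) = 0
  z(6.5, 0) = 45.5  ←
  z(0.6667, 5.833) = 16.33
  z(0, 6) = 12
The maximum is at x1 = 6.5, x2 = 0.

x1 = 6.5, x2 = 0, z = 45.5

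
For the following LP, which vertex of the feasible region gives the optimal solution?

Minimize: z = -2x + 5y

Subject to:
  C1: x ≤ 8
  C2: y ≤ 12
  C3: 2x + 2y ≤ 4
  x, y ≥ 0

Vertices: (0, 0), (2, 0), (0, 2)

Evaluate the objective at each vertex of the feasible region:
  z(0, 0) = 0
  z(2, 0) = -4  ←
  z(0, 2) = 10
The minimum is at x = 2, y = 0.

(2, 0)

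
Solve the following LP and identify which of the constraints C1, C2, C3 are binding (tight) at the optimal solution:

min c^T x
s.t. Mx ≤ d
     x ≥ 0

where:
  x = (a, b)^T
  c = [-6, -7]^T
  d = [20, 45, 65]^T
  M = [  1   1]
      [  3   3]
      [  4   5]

At a = 10, b = 5, compute slack b - a·x for each constraint:
  C1: 20 − 15 = 5  (slack)
  C2: 45 − 45 = 0  (binding)
  C3: 65 − 65 = 0  (binding)

Optimal: a = 10, b = 5
Binding: C2, C3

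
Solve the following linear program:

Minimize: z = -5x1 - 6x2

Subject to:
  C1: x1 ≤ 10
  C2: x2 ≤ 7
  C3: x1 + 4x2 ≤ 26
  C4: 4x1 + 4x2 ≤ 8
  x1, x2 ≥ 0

Evaluate the objective at each vertex of the feasible region:
  z(0, 0) = 0
  z(2, 0) = -10
  z(0, 2) = -12  ←
The minimum is at x1 = 0, x2 = 2.

x1 = 0, x2 = 2, z = -12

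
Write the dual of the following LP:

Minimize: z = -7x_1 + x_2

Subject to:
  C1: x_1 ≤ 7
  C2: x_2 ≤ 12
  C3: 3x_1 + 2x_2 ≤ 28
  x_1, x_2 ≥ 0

Primal min cᵀx s.t. Ax ≤ b, x ≥ 0  →  Dual max −bᵀy s.t. Aᵀy ≥ −c, y ≥ 0.

Maximize: z = -7y1 - 12y2 - 28y3

Subject to:
  y1 + 3y3 ≥ 7
  y2 + 2y3 ≥ -1
  y1, y2, y3 ≥ 0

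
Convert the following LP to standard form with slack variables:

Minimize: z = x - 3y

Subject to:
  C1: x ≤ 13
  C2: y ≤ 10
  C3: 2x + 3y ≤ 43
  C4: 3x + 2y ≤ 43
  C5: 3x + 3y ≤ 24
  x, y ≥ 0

min z = x - 3y

s.t.
  x + s1 = 13
  y + s2 = 10
  2x + 3y + s3 = 43
  3x + 2y + s4 = 43
  3x + 3y + s5 = 24
  x, y, s1, s2, s3, s4, s5 ≥ 0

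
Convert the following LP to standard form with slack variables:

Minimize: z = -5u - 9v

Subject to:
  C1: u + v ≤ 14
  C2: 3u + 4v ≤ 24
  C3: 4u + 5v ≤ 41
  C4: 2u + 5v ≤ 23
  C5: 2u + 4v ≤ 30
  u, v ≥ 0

min z = -5u - 9v

s.t.
  u + v + s1 = 14
  3u + 4v + s2 = 24
  4u + 5v + s3 = 41
  2u + 5v + s4 = 23
  2u + 4v + s5 = 30
  u, v, s1, s2, s3, s4, s5 ≥ 0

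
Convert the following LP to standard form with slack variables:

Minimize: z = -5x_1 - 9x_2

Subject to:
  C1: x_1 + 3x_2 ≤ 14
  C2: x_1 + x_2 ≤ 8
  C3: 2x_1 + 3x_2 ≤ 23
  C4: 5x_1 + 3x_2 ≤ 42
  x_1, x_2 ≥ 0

min z = -5x_1 - 9x_2

s.t.
  x_1 + 3x_2 + s1 = 14
  x_1 + x_2 + s2 = 8
  2x_1 + 3x_2 + s3 = 23
  5x_1 + 3x_2 + s4 = 42
  x_1, x_2, s1, s2, s3, s4 ≥ 0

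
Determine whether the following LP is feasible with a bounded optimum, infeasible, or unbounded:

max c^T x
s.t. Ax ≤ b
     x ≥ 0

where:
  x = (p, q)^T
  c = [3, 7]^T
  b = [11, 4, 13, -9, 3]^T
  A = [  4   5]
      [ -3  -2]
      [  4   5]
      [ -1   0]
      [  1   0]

Infeasible (no feasible solution exists)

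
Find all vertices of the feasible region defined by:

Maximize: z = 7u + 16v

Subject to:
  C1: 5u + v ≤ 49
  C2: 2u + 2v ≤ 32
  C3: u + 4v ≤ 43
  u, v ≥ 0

(0, 0), (9.8, 0), (8.25, 7.75), (7, 9), (0, 10.75)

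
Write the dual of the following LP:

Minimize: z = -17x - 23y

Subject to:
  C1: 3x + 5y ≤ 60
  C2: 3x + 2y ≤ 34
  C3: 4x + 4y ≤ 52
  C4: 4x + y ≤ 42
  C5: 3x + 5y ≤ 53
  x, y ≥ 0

Primal min cᵀx s.t. Ax ≤ b, x ≥ 0  →  Dual max −bᵀy s.t. Aᵀy ≥ −c, y ≥ 0.

Maximize: z = -60y1 - 34y2 - 52y3 - 42y4 - 53y5

Subject to:
  3y1 + 3y2 + 4y3 + 4y4 + 3y5 ≥ 17
  5y1 + 2y2 + 4y3 + y4 + 5y5 ≥ 23
  y1, y2, y3, y4, y5 ≥ 0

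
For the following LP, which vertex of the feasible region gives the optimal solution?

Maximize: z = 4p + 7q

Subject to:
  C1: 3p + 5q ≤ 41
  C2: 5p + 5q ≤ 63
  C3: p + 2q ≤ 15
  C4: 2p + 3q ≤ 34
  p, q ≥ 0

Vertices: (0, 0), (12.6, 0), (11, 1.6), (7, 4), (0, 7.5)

Evaluate the objective at each vertex of the feasible region:
  z(0, 0) = 0
  z(12.6, 0) = 50.4
  z(11, 1.6) = 55.2
  z(7, 4) = 56  ←
  z(0, 7.5) = 52.5
The maximum is at p = 7, q = 4.

(7, 4)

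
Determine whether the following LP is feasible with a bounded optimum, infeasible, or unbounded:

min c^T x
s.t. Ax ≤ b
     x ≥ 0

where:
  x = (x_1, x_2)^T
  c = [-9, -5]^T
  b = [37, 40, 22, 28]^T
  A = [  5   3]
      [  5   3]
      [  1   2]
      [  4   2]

Feasible with a bounded optimal solution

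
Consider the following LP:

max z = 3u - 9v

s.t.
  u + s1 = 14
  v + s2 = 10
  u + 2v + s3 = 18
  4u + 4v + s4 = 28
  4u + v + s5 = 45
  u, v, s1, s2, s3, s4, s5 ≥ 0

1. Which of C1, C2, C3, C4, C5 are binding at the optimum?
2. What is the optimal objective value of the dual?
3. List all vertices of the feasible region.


1. C4
2. 21
3. (0, 0), (7, 0), (0, 7)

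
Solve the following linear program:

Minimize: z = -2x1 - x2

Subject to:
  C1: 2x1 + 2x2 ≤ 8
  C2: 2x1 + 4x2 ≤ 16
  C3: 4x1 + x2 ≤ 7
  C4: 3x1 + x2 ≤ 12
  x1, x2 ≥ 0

Evaluate the objective at each vertex of the feasible region:
  z(0, 0) = 0
  z(1.75, 0) = -3.5
  z(1, 3) = -5  ←
  z(0, 4) = -4
The minimum is at x1 = 1, x2 = 3.

x1 = 1, x2 = 3, z = -5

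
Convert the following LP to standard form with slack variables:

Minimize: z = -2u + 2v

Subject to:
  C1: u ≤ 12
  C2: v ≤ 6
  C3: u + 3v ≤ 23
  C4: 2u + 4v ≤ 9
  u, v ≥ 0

min z = -2u + 2v

s.t.
  u + s1 = 12
  v + s2 = 6
  u + 3v + s3 = 23
  2u + 4v + s4 = 9
  u, v, s1, s2, s3, s4 ≥ 0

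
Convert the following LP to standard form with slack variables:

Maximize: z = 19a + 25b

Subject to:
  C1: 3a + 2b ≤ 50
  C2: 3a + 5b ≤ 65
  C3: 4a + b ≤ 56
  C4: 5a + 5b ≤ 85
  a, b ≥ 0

max z = 19a + 25b

s.t.
  3a + 2b + s1 = 50
  3a + 5b + s2 = 65
  4a + b + s3 = 56
  5a + 5b + s4 = 85
  a, b, s1, s2, s3, s4 ≥ 0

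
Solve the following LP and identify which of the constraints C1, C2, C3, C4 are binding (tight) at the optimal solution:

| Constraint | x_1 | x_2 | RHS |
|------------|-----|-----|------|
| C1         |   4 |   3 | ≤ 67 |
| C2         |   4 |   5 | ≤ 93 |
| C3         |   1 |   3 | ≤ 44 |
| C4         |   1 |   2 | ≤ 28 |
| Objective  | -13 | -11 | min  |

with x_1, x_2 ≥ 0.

At x_1 = 10, x_2 = 9, compute slack b - a·x for each constraint:
  C1: 67 − 67 = 0  (binding)
  C2: 93 − 85 = 8  (slack)
  C3: 44 − 37 = 7  (slack)
  C4: 28 − 28 = 0  (binding)

Optimal: x_1 = 10, x_2 = 9
Binding: C1, C4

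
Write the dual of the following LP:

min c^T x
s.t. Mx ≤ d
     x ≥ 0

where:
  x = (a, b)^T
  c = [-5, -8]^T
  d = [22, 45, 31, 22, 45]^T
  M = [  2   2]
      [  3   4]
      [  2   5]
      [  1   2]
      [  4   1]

Primal min cᵀx s.t. Ax ≤ b, x ≥ 0  →  Dual max −bᵀy s.t. Aᵀy ≥ −c, y ≥ 0.

Maximize: z = -22y1 - 45y2 - 31y3 - 22y4 - 45y5

Subject to:
  2y1 + 3y2 + 2y3 + y4 + 4y5 ≥ 5
  2y1 + 4y2 + 5y3 + 2y4 + y5 ≥ 8
  y1, y2, y3, y4, y5 ≥ 0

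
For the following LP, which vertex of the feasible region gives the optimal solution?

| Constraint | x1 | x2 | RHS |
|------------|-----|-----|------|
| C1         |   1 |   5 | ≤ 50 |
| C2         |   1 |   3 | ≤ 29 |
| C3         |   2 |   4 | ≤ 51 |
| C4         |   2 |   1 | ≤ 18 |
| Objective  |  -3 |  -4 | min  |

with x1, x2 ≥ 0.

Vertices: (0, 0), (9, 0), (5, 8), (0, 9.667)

Evaluate the objective at each vertex of the feasible region:
  z(0, 0) = 0
  z(9, 0) = -27
  z(5, 8) = -47  ←
  z(0, 9.667) = -38.67
The minimum is at x1 = 5, x2 = 8.

(5, 8)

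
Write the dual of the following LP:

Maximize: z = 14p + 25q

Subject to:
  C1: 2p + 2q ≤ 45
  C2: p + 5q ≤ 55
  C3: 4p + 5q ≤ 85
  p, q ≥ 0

Primal max cᵀx s.t. Ax ≤ b, x ≥ 0  →  Dual min bᵀy s.t. Aᵀy ≥ c, y ≥ 0.

Minimize: z = 45y1 + 55y2 + 85y3

Subject to:
  2y1 + y2 + 4y3 ≥ 14
  2y1 + 5y2 + 5y3 ≥ 25
  y1, y2, y3 ≥ 0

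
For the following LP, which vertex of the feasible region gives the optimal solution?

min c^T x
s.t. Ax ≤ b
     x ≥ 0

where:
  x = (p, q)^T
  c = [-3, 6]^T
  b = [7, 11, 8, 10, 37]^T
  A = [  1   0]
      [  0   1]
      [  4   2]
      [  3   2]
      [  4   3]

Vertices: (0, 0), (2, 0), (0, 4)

Evaluate the objective at each vertex of the feasible region:
  z(0, 0) = 0
  z(2, 0) = -6  ←
  z(0, 4) = 24
The minimum is at p = 2, q = 0.

(2, 0)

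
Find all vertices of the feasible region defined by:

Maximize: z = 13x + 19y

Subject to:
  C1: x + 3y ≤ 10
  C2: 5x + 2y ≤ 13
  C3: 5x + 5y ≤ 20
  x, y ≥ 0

(0, 0), (2.6, 0), (1.667, 2.333), (1, 3), (0, 3.333)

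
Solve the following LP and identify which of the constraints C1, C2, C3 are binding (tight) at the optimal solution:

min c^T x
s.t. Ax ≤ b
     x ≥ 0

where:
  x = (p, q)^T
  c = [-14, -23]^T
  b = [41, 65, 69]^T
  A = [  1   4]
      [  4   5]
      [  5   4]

At p = 5, q = 9, compute slack b - a·x for each constraint:
  C1: 41 − 41 = 0  (binding)
  C2: 65 − 65 = 0  (binding)
  C3: 69 − 61 = 8  (slack)

Optimal: p = 5, q = 9
Binding: C1, C2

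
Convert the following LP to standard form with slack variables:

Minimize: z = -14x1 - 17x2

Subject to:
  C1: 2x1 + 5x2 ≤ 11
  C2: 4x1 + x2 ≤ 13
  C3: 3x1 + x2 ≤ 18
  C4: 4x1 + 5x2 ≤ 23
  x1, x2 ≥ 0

min z = -14x1 - 17x2

s.t.
  2x1 + 5x2 + s1 = 11
  4x1 + x2 + s2 = 13
  3x1 + x2 + s3 = 18
  4x1 + 5x2 + s4 = 23
  x1, x2, s1, s2, s3, s4 ≥ 0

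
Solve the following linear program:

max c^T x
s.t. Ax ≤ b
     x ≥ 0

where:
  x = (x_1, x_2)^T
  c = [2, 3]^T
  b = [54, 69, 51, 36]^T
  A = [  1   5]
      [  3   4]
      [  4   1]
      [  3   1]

Evaluate the objective at each vertex of the feasible region:
  z(0, 0) = 0
  z(12, 0) = 24
  z(9, 9) = 45  ←
  z(0, 10.8) = 32.4
The maximum is at x_1 = 9, x_2 = 9.

x_1 = 9, x_2 = 9, z = 45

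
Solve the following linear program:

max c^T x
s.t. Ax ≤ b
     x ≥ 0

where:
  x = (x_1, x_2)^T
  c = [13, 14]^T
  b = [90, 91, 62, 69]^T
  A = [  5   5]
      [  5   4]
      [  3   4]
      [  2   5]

Evaluate the objective at each vertex of the feasible region:
  z(0, 0) = 0
  z(18, 0) = 234
  z(10, 8) = 242  ←
  z(4.857, 11.86) = 229.1
  z(0, 13.8) = 193.2
The maximum is at x_1 = 10, x_2 = 8.

x_1 = 10, x_2 = 8, z = 242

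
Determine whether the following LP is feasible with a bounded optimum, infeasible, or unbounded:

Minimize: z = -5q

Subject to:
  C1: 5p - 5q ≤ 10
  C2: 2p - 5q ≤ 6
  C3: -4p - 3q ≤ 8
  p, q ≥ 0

Unbounded (objective can decrease without bound)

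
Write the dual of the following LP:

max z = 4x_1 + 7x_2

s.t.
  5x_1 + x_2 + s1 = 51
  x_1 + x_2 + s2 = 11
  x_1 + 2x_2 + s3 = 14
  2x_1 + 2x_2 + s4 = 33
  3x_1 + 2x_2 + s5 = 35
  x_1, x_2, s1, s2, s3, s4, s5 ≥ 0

Primal max cᵀx s.t. Ax ≤ b, x ≥ 0  →  Dual min bᵀy s.t. Aᵀy ≥ c, y ≥ 0.

Minimize: z = 51y1 + 11y2 + 14y3 + 33y4 + 35y5

Subject to:
  5y1 + y2 + y3 + 2y4 + 3y5 ≥ 4
  y1 + y2 + 2y3 + 2y4 + 2y5 ≥ 7
  y1, y2, y3, y4, y5 ≥ 0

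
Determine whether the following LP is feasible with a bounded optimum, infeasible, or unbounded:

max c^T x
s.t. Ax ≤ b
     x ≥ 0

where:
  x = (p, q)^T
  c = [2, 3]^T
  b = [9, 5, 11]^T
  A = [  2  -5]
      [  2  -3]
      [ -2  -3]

Unbounded (objective can increase without bound)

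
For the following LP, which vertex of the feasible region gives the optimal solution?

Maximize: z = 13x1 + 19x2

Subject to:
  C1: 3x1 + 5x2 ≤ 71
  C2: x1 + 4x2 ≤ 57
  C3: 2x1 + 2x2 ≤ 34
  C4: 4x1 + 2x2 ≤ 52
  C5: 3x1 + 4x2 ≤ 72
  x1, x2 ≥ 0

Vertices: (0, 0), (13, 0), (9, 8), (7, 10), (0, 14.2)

Evaluate the objective at each vertex of the feasible region:
  z(0, 0) = 0
  z(13, 0) = 169
  z(9, 8) = 269
  z(7, 10) = 281  ←
  z(0, 14.2) = 269.8
The maximum is at x1 = 7, x2 = 10.

(7, 10)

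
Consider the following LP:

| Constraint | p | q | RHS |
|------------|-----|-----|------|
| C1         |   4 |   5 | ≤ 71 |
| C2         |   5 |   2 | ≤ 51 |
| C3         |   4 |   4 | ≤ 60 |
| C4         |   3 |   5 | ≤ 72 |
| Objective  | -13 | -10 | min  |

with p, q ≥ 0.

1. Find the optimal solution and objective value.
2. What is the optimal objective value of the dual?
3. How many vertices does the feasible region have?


1. p = 7, q = 8, z = -171
2. -171
3. 5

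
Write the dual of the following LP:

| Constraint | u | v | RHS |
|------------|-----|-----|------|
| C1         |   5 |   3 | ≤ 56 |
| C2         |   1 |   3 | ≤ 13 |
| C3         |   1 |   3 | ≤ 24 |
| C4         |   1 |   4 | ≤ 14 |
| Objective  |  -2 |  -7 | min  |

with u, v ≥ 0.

Primal min cᵀx s.t. Ax ≤ b, x ≥ 0  →  Dual max −bᵀy s.t. Aᵀy ≥ −c, y ≥ 0.

Maximize: z = -56y1 - 13y2 - 24y3 - 14y4

Subject to:
  5y1 + y2 + y3 + y4 ≥ 2
  3y1 + 3y2 + 3y3 + 4y4 ≥ 7
  y1, y2, y3, y4 ≥ 0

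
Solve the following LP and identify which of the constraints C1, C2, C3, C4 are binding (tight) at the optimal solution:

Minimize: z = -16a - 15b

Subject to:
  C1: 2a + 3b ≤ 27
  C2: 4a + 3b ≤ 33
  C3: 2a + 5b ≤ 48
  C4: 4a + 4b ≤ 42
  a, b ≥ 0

At a = 3, b = 7, compute slack b - a·x for each constraint:
  C1: 27 − 27 = 0  (binding)
  C2: 33 − 33 = 0  (binding)
  C3: 48 − 41 = 7  (slack)
  C4: 42 − 40 = 2  (slack)

Optimal: a = 3, b = 7
Binding: C1, C2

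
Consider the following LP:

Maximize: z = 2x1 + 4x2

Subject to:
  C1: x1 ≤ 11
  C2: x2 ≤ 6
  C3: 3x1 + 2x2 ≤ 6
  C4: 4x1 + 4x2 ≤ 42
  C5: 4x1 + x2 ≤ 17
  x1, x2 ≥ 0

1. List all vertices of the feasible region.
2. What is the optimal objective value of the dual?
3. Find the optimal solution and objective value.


1. (0, 0), (2, 0), (0, 3)
2. 12
3. x1 = 0, x2 = 3, z = 12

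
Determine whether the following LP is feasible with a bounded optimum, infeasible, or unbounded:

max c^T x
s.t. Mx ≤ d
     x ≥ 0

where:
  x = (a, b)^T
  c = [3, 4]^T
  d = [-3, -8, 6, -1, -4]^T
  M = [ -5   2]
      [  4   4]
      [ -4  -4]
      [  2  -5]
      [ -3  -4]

Infeasible (no feasible solution exists)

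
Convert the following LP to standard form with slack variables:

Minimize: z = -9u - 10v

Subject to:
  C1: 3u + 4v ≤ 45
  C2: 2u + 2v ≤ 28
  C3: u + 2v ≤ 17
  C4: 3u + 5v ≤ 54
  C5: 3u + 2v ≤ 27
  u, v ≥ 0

min z = -9u - 10v

s.t.
  3u + 4v + s1 = 45
  2u + 2v + s2 = 28
  u + 2v + s3 = 17
  3u + 5v + s4 = 54
  3u + 2v + s5 = 27
  u, v, s1, s2, s3, s4, s5 ≥ 0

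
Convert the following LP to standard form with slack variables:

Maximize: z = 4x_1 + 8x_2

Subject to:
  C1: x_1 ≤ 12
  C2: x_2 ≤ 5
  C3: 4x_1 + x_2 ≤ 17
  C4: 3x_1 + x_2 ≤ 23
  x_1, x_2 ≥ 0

max z = 4x_1 + 8x_2

s.t.
  x_1 + s1 = 12
  x_2 + s2 = 5
  4x_1 + x_2 + s3 = 17
  3x_1 + x_2 + s4 = 23
  x_1, x_2, s1, s2, s3, s4 ≥ 0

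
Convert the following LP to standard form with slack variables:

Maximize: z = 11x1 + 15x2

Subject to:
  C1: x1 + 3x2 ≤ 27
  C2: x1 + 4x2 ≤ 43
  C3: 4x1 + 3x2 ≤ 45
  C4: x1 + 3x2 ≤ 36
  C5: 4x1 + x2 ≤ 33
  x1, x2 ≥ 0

max z = 11x1 + 15x2

s.t.
  x1 + 3x2 + s1 = 27
  x1 + 4x2 + s2 = 43
  4x1 + 3x2 + s3 = 45
  x1 + 3x2 + s4 = 36
  4x1 + x2 + s5 = 33
  x1, x2, s1, s2, s3, s4, s5 ≥ 0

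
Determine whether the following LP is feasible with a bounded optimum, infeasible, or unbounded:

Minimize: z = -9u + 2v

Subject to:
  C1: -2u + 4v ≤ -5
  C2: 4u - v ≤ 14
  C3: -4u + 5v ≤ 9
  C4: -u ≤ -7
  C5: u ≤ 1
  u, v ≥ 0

Infeasible (no feasible solution exists)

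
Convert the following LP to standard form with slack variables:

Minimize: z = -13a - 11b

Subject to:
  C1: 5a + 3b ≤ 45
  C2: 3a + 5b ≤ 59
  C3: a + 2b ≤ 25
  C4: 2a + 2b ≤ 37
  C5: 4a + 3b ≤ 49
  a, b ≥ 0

min z = -13a - 11b

s.t.
  5a + 3b + s1 = 45
  3a + 5b + s2 = 59
  a + 2b + s3 = 25
  2a + 2b + s4 = 37
  4a + 3b + s5 = 49
  a, b, s1, s2, s3, s4, s5 ≥ 0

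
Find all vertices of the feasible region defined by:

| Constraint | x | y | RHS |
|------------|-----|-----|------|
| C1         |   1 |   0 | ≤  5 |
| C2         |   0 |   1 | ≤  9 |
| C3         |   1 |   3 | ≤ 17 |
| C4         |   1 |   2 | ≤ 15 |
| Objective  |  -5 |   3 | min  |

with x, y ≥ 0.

(0, 0), (5, 0), (5, 4), (0, 5.667)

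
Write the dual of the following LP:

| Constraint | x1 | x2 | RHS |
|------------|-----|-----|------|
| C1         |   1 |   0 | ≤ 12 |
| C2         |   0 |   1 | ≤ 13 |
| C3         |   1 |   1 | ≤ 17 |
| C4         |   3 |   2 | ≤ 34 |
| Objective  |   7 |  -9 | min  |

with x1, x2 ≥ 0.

Primal min cᵀx s.t. Ax ≤ b, x ≥ 0  →  Dual max −bᵀy s.t. Aᵀy ≥ −c, y ≥ 0.

Maximize: z = -12y1 - 13y2 - 17y3 - 34y4

Subject to:
  y1 + y3 + 3y4 ≥ -7
  y2 + y3 + 2y4 ≥ 9
  y1, y2, y3, y4 ≥ 0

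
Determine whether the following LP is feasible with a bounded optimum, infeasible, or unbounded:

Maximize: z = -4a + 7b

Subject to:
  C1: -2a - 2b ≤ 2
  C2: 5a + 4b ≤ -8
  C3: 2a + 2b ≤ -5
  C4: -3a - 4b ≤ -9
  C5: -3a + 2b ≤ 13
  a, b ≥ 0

Infeasible (no feasible solution exists)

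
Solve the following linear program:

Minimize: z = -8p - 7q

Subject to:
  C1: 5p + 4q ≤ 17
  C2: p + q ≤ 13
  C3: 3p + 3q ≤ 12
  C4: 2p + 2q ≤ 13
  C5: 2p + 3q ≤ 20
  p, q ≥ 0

Evaluate the objective at each vertex of the feasible region:
  z(0, 0) = 0
  z(3.4, 0) = -27.2
  z(1, 3) = -29  ←
  z(0, 4) = -28
The minimum is at p = 1, q = 3.

p = 1, q = 3, z = -29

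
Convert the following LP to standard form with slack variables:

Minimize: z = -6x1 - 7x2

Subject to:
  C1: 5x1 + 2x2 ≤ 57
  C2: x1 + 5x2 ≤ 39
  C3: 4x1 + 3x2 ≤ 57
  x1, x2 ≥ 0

min z = -6x1 - 7x2

s.t.
  5x1 + 2x2 + s1 = 57
  x1 + 5x2 + s2 = 39
  4x1 + 3x2 + s3 = 57
  x1, x2, s1, s2, s3 ≥ 0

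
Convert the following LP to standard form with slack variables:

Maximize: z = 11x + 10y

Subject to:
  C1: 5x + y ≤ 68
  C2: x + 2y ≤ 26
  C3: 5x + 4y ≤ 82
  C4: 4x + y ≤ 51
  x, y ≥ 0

max z = 11x + 10y

s.t.
  5x + y + s1 = 68
  x + 2y + s2 = 26
  5x + 4y + s3 = 82
  4x + y + s4 = 51
  x, y, s1, s2, s3, s4 ≥ 0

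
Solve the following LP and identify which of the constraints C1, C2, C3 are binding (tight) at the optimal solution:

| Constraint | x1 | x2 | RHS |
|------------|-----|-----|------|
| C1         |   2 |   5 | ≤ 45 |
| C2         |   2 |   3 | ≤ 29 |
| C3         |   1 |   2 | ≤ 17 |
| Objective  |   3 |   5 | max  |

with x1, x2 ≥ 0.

At x1 = 7, x2 = 5, compute slack b - a·x for each constraint:
  C1: 45 − 39 = 6  (slack)
  C2: 29 − 29 = 0  (binding)
  C3: 17 − 17 = 0  (binding)

Optimal: x1 = 7, x2 = 5
Binding: C2, C3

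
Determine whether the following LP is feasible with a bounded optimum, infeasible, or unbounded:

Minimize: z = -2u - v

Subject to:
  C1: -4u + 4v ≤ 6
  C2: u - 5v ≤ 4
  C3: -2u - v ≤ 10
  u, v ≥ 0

Unbounded (objective can decrease without bound)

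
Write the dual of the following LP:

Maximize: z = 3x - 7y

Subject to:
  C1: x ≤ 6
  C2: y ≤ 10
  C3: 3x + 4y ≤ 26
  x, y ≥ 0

Primal max cᵀx s.t. Ax ≤ b, x ≥ 0  →  Dual min bᵀy s.t. Aᵀy ≥ c, y ≥ 0.

Minimize: z = 6y1 + 10y2 + 26y3

Subject to:
  y1 + 3y3 ≥ 3
  y2 + 4y3 ≥ -7
  y1, y2, y3 ≥ 0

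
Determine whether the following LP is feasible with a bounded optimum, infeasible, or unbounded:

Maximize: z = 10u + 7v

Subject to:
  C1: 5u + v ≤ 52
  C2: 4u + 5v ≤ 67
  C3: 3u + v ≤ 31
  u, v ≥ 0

Feasible with a bounded optimal solution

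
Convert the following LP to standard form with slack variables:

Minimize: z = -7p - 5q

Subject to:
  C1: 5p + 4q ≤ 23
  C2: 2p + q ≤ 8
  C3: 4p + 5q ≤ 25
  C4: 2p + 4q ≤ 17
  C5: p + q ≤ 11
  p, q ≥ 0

min z = -7p - 5q

s.t.
  5p + 4q + s1 = 23
  2p + q + s2 = 8
  4p + 5q + s3 = 25
  2p + 4q + s4 = 17
  p + q + s5 = 11
  p, q, s1, s2, s3, s4, s5 ≥ 0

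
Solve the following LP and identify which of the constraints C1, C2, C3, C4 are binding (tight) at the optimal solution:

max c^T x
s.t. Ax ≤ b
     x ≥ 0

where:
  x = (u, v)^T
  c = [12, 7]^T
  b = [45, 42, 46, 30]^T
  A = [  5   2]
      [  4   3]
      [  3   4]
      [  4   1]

At u = 6, v = 6, compute slack b - a·x for each constraint:
  C1: 45 − 42 = 3  (slack)
  C2: 42 − 42 = 0  (binding)
  C3: 46 − 42 = 4  (slack)
  C4: 30 − 30 = 0  (binding)

Optimal: u = 6, v = 6
Binding: C2, C4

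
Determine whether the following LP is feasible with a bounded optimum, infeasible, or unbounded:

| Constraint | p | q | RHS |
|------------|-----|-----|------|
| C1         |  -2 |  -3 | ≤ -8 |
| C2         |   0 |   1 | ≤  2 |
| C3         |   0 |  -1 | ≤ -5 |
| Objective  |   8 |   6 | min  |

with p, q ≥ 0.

Infeasible (no feasible solution exists)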